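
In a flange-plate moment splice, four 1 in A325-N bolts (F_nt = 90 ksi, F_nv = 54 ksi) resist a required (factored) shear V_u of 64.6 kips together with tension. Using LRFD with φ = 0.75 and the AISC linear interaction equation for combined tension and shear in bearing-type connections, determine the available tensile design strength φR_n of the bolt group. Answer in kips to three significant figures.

A_b = π·1²/4 = 0.7854 in²; f_rv = 64.6 / (4 × 0.7854) = 20.56 ksi.
F'_nt = 1.3 F_nt − (F_nt / φF_nv) f_rv = 1.3·90 − (90/(0.75·54))·20.56 = 71.3 ksi, capped at F_nt → F'_nt = 71.3 ksi.
R_n = F'_nt · A_b · n = 71.3 × 0.7854 × 4 = 224 kips.
Design strength φR_n = 0.75 × 224 = 168 kips.

168 kips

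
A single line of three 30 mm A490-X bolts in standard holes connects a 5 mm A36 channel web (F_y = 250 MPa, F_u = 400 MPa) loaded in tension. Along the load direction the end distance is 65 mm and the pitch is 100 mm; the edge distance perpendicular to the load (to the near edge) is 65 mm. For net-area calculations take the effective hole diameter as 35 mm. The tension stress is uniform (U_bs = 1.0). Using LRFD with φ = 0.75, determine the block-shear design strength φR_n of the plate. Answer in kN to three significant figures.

220 kN

Shear plane L_v = 65 + 2·100 = 265 mm; A_gv = 265 × 5 = 1325 mm².
A_nv = (265 − 2.5·35) × 5 = 887.5 mm².
A_nt = (65 − 0.5·35) × 5 = 237.5 mm².
0.6 F_u A_nv = 213 kN; 0.6 F_y A_gv = 198.8 kN → shear yielding governs the shear term.
R_n = 198.8 + 1.0 × 400 × 237.5 / 1000 = 293.8 kN.
Design strength φR_n = 0.75 × 293.8 = 220 kN.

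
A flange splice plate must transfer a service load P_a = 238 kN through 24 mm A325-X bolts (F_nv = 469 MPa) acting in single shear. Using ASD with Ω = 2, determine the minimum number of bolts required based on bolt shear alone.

3 bolts

A_b = π·24²/4 = 452.4 mm².
Per-bolt allowable strength R_n/Ω = 469 × 452.4 × 1 / 1000 / 2 = 106.1 kN.
n ≥ 238 / 106.1 = 2.243 → use 3 bolts.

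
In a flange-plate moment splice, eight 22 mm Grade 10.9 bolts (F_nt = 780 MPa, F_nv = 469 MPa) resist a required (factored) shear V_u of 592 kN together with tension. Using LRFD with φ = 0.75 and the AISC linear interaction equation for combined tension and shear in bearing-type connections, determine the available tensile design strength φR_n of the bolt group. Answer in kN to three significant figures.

A_b = π·22²/4 = 380.1 mm²; f_rv = 592 × 1000 / (8 × 380.1) = 194.7 MPa.
F'_nt = 1.3 F_nt − (F_nt / φF_nv) f_rv = 1.3·780 − (780/(0.75·469))·194.7 = 582.3 MPa, capped at F_nt → F'_nt = 582.3 MPa.
R_n = F'_nt · A_b · n = 582.3 × 380.1 × 8 / 1000 = 1771 kN.
Design strength φR_n = 0.75 × 1771 = 1330 kN.

1330 kN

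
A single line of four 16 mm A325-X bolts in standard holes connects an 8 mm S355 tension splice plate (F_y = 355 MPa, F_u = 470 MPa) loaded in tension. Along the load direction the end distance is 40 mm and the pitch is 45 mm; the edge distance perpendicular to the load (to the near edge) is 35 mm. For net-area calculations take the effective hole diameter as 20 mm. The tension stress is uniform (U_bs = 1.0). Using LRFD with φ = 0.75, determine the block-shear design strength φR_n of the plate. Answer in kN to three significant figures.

Shear plane L_v = 40 + 3·45 = 175 mm; A_gv = 175 × 8 = 1400 mm².
A_nv = (175 − 3.5·20) × 8 = 840 mm².
A_nt = (35 − 0.5·20) × 8 = 200 mm².
0.6 F_u A_nv = 236.9 kN; 0.6 F_y A_gv = 298.2 kN → shear rupture governs the shear term.
R_n = 236.9 + 1.0 × 470 × 200 / 1000 = 330.9 kN.
Design strength φR_n = 0.75 × 330.9 = 248 kN.

248 kN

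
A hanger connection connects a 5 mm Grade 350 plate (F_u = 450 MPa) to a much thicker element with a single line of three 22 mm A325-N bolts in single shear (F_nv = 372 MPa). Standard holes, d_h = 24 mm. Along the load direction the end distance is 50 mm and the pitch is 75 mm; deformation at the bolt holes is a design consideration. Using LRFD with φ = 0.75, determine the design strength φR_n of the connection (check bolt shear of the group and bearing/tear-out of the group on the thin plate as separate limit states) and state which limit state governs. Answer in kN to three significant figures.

Bolt shear: A_b = π·22²/4 = 380.1 mm²; R_n = 372 × 380.1 × 3 × 1 / 1000 = 424.2 kN → 0.75 × 424.2 = 318 kN.
Bearing (1.2 l_c t F_u ≤ 2.4 d t F_u): upper limit = 2.4·22·5·450 / 1000 = 118.8 kN.
  Edge l_c = 50 − 24/2 = 38 → r_n = 102.6 kN; interior l_c = 75 − 24 = 51 → r_n = 118.8 kN.
  R_n,bearing = 1·102.6 + 2·118.8 = 340.2 kN → 0.75 × 340.2 = 255 kN.
Bearing governs: 255 kN.

255 kN (bearing governs)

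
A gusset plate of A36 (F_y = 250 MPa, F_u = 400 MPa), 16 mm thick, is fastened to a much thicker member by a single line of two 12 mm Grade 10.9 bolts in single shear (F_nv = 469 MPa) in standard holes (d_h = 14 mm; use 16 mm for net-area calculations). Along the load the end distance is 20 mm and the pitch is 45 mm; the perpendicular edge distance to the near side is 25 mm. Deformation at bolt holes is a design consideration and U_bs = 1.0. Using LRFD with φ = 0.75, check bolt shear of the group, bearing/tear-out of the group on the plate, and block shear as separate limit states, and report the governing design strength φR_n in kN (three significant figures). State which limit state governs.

Bolt shear: A_b = π·12²/4 = 113.1 mm²; R_n = 469 × 113.1 × 2 × 1 / 1000 = 106.1 kN → 0.75 × 106.1 = 79.6 kN.
Bearing: edge l_c = 13, r_n = 99.84 kN; interior l_c = 31, r_n = 184.3 kN; R_n = 99.84 + 1·184.3 = 284.2 kN → 213 kN.
Block shear: A_gv = 1040, A_nv = 656, A_nt = 272 mm²; R_n = min(0.6F_uA_nv, 0.6F_yA_gv) + U_bs·F_u·A_nt = 264.8 kN → 199 kN.
Bolt shear governs: 79.6 kN.

79.6 kN (bolt shear governs)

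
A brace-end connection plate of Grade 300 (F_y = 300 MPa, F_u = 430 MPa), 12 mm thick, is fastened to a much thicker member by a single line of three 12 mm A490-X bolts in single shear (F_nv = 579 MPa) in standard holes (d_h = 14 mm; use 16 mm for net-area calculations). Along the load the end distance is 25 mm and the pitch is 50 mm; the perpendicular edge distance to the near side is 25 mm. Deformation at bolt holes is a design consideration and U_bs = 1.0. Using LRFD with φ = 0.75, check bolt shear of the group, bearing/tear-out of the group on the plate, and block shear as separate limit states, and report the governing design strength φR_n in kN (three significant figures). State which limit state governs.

Bolt shear: A_b = π·12²/4 = 113.1 mm²; R_n = 579 × 113.1 × 3 × 1 / 1000 = 196.5 kN → 0.75 × 196.5 = 147 kN.
Bearing: edge l_c = 18, r_n = 111.5 kN; interior l_c = 36, r_n = 148.6 kN; R_n = 111.5 + 2·148.6 = 408.7 kN → 307 kN.
Block shear: A_gv = 1500, A_nv = 1020, A_nt = 204 mm²; R_n = min(0.6F_uA_nv, 0.6F_yA_gv) + U_bs·F_u·A_nt = 350.9 kN → 263 kN.
Bolt shear governs: 147 kN.

147 kN (bolt shear governs)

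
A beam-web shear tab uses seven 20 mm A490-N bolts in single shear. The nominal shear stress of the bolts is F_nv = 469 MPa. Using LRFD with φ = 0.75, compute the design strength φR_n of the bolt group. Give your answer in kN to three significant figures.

A_b = π × 20² / 4 = 314.2 mm².
R_n = F_nv · A_b · n · n_s = 469 × 314.2 × 7 × 1 / 1000 = 1031 kN.
Design strength φR_n = 0.75 × 1031 = 774 kN.

774 kN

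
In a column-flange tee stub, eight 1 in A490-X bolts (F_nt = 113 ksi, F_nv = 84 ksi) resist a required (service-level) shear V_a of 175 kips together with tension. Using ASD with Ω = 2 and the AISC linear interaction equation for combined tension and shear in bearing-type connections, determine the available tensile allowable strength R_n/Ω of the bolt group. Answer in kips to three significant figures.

A_b = π·1²/4 = 0.7854 in²; f_rv = 175 / (8 × 0.7854) = 27.85 ksi.
F'_nt = 1.3 F_nt − (Ω F_nt / F_nv) f_rv = 1.3·113 − (2·113/84)·27.85 = 71.96 ksi, capped at F_nt → F'_nt = 71.96 ksi.
R_n = F'_nt · A_b · n = 71.96 × 0.7854 × 8 = 452.2 kips.
Allowable strength R_n/Ω = 452.2 / 2 = 226 kips.

226 kips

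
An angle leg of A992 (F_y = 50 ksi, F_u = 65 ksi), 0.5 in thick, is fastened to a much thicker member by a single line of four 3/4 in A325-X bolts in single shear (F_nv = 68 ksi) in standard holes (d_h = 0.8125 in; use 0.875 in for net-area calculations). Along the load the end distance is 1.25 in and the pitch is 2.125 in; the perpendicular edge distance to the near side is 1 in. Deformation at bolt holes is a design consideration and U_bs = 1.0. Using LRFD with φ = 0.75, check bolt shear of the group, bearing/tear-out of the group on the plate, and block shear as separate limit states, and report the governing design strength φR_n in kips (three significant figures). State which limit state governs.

Bolt shear: A_b = π·0.75²/4 = 0.4418 in²; R_n = 68 × 0.4418 × 4 × 1 = 120.2 kips → 0.75 × 120.2 = 90.1 kips.
Bearing: edge l_c = 0.8438, r_n = 32.91 kips; interior l_c = 1.312, r_n = 51.19 kips; R_n = 32.91 + 3·51.19 = 186.5 kips → 140 kips.
Block shear: A_gv = 3.812, A_nv = 2.281, A_nt = 0.2812 in²; R_n = min(0.6F_uA_nv, 0.6F_yA_gv) + U_bs·F_u·A_nt = 107.2 kips → 80.4 kips.
Block shear governs: 80.4 kips.

80.4 kips (block shear governs)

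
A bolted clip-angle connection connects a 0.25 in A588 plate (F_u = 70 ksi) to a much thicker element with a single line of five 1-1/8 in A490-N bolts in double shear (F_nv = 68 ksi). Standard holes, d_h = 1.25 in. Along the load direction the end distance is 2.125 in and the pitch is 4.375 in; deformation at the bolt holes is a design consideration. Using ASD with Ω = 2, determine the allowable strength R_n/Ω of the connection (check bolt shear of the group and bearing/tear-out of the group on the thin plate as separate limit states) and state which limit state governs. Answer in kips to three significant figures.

110 kips (bearing governs)

Bolt shear: A_b = π·1.125²/4 = 0.994 in²; R_n = 68 × 0.994 × 5 × 2 = 675.9 kips → 675.9 / 2 = 338 kips.
Bearing (1.2 l_c t F_u ≤ 2.4 d t F_u): upper limit = 2.4·1.125·0.25·70 = 47.25 kips.
  Edge l_c = 2.125 − 1.25/2 = 1.5 → r_n = 31.5 kips; interior l_c = 4.375 − 1.25 = 3.125 → r_n = 47.25 kips.
  R_n,bearing = 1·31.5 + 4·47.25 = 220.5 kips → 220.5 / 2 = 110 kips.
Bearing governs: 110 kips.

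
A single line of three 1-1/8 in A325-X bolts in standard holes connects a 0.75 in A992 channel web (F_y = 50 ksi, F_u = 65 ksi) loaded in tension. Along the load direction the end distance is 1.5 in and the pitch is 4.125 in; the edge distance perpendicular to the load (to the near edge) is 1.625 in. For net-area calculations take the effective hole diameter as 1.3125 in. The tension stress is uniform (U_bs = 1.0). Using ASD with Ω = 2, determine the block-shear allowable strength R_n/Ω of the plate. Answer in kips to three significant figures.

118 kips

Shear plane L_v = 1.5 + 2·4.125 = 9.75 in; A_gv = 9.75 × 0.75 = 7.312 in².
A_nv = (9.75 − 2.5·1.3125) × 0.75 = 4.852 in².
A_nt = (1.625 − 0.5·1.3125) × 0.75 = 0.7266 in².
0.6 F_u A_nv = 189.2 kips; 0.6 F_y A_gv = 219.4 kips → shear rupture governs the shear term.
R_n = 189.2 + 1.0 × 65 × 0.7266 = 236.4 kips.
Allowable strength R_n/Ω = 236.4 / 2 = 118 kips.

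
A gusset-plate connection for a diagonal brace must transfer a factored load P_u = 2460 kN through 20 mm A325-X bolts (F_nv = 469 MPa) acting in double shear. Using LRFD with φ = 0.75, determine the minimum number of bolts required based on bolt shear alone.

12 bolts

A_b = π·20²/4 = 314.2 mm².
Per-bolt design strength φR_n = 0.75 × 469 × 314.2 × 2 / 1000 = 221 kN.
n ≥ 2460 / 221 = 11.13 → use 12 bolts.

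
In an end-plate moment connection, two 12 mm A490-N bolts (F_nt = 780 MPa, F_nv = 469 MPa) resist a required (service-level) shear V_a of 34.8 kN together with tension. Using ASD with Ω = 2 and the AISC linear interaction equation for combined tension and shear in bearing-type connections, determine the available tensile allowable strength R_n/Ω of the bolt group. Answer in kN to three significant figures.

56.8 kN

A_b = π·12²/4 = 113.1 mm²; f_rv = 34.8 × 1000 / (2 × 113.1) = 153.8 MPa.
F'_nt = 1.3 F_nt − (Ω F_nt / F_nv) f_rv = 1.3·780 − (2·780/469)·153.8 = 502.3 MPa, capped at F_nt → F'_nt = 502.3 MPa.
R_n = F'_nt · A_b · n = 502.3 × 113.1 × 2 / 1000 = 113.6 kN.
Allowable strength R_n/Ω = 113.6 / 2 = 56.8 kN.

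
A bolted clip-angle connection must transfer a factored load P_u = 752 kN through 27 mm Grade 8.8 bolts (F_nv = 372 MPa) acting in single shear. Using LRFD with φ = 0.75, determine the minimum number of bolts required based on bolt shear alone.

5 bolts

A_b = π·27²/4 = 572.6 mm².
Per-bolt design strength φR_n = 0.75 × 372 × 572.6 × 1 / 1000 = 159.7 kN.
n ≥ 752 / 159.7 = 4.708 → use 5 bolts.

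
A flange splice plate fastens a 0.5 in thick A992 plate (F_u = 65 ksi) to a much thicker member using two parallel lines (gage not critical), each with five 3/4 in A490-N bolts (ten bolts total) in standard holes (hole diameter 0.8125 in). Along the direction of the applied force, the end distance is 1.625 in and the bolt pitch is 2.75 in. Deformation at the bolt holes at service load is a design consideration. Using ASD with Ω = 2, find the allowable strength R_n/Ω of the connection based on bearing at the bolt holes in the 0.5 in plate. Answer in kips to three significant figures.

Per bolt r_n = 1.2 l_c t F_u ≤ 2.4 d t F_u; upper limit = 2.4 × 0.75 × 0.5 × 65 = 58.5 kips.
Edge bolt: l_c = 1.625 − 0.8125/2 = 1.219 in → 1.2 × 1.219 × 0.5 × 65 = 47.53 → r_n = 47.53 kips.
Interior bolts: l_c = 2.75 − 0.8125 = 1.938 in → 1.2 × 1.938 × 0.5 × 65 = 75.56 → r_n = 58.5 kips.
R_n = 2 × 47.53 + 8 × 58.5 = 563.1 kips.
Allowable strength R_n/Ω = 563.1 / 2 = 282 kips.

282 kips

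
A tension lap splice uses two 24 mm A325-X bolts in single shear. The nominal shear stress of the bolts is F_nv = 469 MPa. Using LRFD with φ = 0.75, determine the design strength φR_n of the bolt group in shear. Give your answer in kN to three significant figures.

A_b = π × 24² / 4 = 452.4 mm².
R_n = F_nv · A_b · n · n_s = 469 × 452.4 × 2 × 1 / 1000 = 424.3 kN.
Design strength φR_n = 0.75 × 424.3 = 318 kN.

318 kN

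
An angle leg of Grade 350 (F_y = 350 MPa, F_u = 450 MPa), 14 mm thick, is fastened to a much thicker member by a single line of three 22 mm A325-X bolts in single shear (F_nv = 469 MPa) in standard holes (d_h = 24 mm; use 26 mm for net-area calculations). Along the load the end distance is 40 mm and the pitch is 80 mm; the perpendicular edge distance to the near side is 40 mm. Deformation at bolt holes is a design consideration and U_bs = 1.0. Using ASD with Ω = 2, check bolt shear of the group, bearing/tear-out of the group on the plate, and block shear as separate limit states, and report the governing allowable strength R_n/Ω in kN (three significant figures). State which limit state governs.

Bolt shear: A_b = π·22²/4 = 380.1 mm²; R_n = 469 × 380.1 × 3 × 1 / 1000 = 534.8 kN → 534.8 / 2 = 267 kN.
Bearing: edge l_c = 28, r_n = 211.7 kN; interior l_c = 56, r_n = 332.6 kN; R_n = 211.7 + 2·332.6 = 877 kN → 438 kN.
Block shear: A_gv = 2800, A_nv = 1890, A_nt = 378 mm²; R_n = min(0.6F_uA_nv, 0.6F_yA_gv) + U_bs·F_u·A_nt = 680.4 kN → 340 kN.
Bolt shear governs: 267 kN.

267 kN (bolt shear governs)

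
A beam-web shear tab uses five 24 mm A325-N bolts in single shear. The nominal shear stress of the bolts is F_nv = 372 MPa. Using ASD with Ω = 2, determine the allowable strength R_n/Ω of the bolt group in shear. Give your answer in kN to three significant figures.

421 kN

A_b = π × 24² / 4 = 452.4 mm².
R_n = F_nv · A_b · n · n_s = 372 × 452.4 × 5 × 1 / 1000 = 841.4 kN.
Allowable strength R_n/Ω = 841.4 / 2 = 421 kN.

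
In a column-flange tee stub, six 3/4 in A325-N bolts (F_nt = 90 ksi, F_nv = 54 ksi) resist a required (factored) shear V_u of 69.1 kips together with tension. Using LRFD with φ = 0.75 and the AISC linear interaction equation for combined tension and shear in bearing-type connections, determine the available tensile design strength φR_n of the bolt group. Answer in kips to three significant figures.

117 kips

A_b = π·0.75²/4 = 0.4418 in²; f_rv = 69.1 / (6 × 0.4418) = 26.07 ksi.
F'_nt = 1.3 F_nt − (F_nt / φF_nv) f_rv = 1.3·90 − (90/(0.75·54))·26.07 = 59.07 ksi, capped at F_nt → F'_nt = 59.07 ksi.
R_n = F'_nt · A_b · n = 59.07 × 0.4418 × 6 = 156.6 kips.
Design strength φR_n = 0.75 × 156.6 = 117 kips.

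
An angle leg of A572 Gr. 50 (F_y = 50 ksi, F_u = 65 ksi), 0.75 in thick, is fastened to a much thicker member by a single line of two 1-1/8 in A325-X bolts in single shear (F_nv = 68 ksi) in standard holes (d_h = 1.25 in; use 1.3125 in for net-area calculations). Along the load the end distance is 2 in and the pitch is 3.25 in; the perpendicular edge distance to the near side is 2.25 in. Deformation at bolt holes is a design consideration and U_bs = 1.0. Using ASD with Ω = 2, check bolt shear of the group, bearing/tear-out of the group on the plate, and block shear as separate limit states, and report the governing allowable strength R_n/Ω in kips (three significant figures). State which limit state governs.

Bolt shear: A_b = π·1.125²/4 = 0.994 in²; R_n = 68 × 0.994 × 2 × 1 = 135.2 kips → 135.2 / 2 = 67.6 kips.
Bearing: edge l_c = 1.375, r_n = 80.44 kips; interior l_c = 2, r_n = 117 kips; R_n = 80.44 + 1·117 = 197.4 kips → 98.7 kips.
Block shear: A_gv = 3.938, A_nv = 2.461, A_nt = 1.195 in²; R_n = min(0.6F_uA_nv, 0.6F_yA_gv) + U_bs·F_u·A_nt = 173.7 kips → 86.8 kips.
Bolt shear governs: 67.6 kips.

67.6 kips (bolt shear governs)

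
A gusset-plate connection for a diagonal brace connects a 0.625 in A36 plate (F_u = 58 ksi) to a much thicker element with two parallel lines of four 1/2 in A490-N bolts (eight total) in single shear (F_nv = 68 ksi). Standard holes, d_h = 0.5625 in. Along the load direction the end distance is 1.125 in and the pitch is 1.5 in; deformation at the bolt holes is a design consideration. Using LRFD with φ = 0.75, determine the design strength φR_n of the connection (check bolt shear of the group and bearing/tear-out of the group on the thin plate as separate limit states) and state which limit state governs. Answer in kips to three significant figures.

Bolt shear: A_b = π·0.5²/4 = 0.1963 in²; R_n = 68 × 0.1963 × 8 × 1 = 106.8 kips → 0.75 × 106.8 = 80.1 kips.
Bearing (1.2 l_c t F_u ≤ 2.4 d t F_u): upper limit = 2.4·0.5·0.625·58 = 43.5 kips.
  Edge l_c = 1.125 − 0.5625/2 = 0.8438 → r_n = 36.7 kips; interior l_c = 1.5 − 0.5625 = 0.9375 → r_n = 40.78 kips.
  R_n,bearing = 2·36.7 + 6·40.78 = 318.1 kips → 0.75 × 318.1 = 239 kips.
Bolt shear governs: 80.1 kips.

80.1 kips (bolt shear governs)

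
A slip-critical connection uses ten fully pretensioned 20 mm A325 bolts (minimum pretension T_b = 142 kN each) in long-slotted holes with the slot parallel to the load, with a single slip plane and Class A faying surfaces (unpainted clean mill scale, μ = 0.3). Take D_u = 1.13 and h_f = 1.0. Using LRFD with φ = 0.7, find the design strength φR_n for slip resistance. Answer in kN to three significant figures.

337 kN

R_n = μ · D_u · h_f · T_b · n_s · n_b = 0.3 × 1.13 × 1.0 × 142 × 1 × 10 = 481.4 kN.
Design strength φR_n = 0.7 × 481.4 = 337 kN.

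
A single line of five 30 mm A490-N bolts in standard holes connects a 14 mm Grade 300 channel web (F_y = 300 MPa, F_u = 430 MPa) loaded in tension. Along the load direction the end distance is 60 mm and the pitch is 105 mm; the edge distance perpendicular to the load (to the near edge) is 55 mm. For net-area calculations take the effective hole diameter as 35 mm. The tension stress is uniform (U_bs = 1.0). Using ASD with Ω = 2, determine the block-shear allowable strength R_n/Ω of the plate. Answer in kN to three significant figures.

695 kN

Shear plane L_v = 60 + 4·105 = 480 mm; A_gv = 480 × 14 = 6720 mm².
A_nv = (480 − 4.5·35) × 14 = 4515 mm².
A_nt = (55 − 0.5·35) × 14 = 525 mm².
0.6 F_u A_nv = 1165 kN; 0.6 F_y A_gv = 1210 kN → shear rupture governs the shear term.
R_n = 1165 + 1.0 × 430 × 525 / 1000 = 1391 kN.
Allowable strength R_n/Ω = 1391 / 2 = 695 kN.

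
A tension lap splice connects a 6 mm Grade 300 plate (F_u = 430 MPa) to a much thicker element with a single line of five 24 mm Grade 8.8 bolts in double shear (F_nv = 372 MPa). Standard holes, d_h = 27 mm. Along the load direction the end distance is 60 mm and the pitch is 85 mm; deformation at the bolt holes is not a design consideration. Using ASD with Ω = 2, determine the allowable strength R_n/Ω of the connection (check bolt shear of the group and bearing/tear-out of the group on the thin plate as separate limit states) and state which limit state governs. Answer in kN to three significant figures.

461 kN (bearing governs)

Bolt shear: A_b = π·24²/4 = 452.4 mm²; R_n = 372 × 452.4 × 5 × 2 / 1000 = 1683 kN → 1683 / 2 = 841 kN.
Bearing (1.5 l_c t F_u ≤ 3.0 d t F_u): upper limit = 3.0·24·6·430 / 1000 = 185.8 kN.
  Edge l_c = 60 − 27/2 = 46.5 → r_n = 180 kN; interior l_c = 85 − 27 = 58 → r_n = 185.8 kN.
  R_n,bearing = 1·180 + 4·185.8 = 923 kN → 923 / 2 = 461 kN.
Bearing governs: 461 kN.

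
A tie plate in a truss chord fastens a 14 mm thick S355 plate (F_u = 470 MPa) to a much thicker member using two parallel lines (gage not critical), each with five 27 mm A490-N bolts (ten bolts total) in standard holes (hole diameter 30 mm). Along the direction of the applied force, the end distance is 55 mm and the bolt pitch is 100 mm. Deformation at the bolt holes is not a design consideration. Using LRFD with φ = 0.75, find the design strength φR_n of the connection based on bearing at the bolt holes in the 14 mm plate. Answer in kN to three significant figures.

Per bolt r_n = 1.5 l_c t F_u ≤ 3.0 d t F_u; upper limit = 3.0 × 27 × 14 × 470 / 1000 = 533 kN.
Edge bolt: l_c = 55 − 30/2 = 40 mm → 1.5 × 40 × 14 × 470 / 1000 = 394.8 → r_n = 394.8 kN.
Interior bolts: l_c = 100 − 30 = 70 mm → 1.5 × 70 × 14 × 470 / 1000 = 690.9 → r_n = 533 kN.
R_n = 2 × 394.8 + 8 × 533 = 5053 kN.
Design strength φR_n = 0.75 × 5053 = 3790 kN.

3790 kN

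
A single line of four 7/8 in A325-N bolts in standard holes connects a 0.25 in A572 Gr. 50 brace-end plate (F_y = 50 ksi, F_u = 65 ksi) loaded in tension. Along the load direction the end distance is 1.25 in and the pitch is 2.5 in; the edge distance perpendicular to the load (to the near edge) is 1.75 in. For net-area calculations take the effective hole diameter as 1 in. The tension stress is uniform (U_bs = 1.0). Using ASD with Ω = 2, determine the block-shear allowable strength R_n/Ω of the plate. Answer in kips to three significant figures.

35.8 kips

Shear plane L_v = 1.25 + 3·2.5 = 8.75 in; A_gv = 8.75 × 0.25 = 2.188 in².
A_nv = (8.75 − 3.5·1) × 0.25 = 1.312 in².
A_nt = (1.75 − 0.5·1) × 0.25 = 0.3125 in².
0.6 F_u A_nv = 51.19 kips; 0.6 F_y A_gv = 65.62 kips → shear rupture governs the shear term.
R_n = 51.19 + 1.0 × 65 × 0.3125 = 71.5 kips.
Allowable strength R_n/Ω = 71.5 / 2 = 35.8 kips.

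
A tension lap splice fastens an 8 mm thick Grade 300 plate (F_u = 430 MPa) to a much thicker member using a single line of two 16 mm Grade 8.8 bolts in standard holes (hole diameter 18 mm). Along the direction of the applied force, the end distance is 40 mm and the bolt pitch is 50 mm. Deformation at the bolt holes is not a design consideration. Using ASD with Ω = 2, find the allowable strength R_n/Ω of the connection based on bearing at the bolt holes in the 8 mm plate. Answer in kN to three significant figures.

Per bolt r_n = 1.5 l_c t F_u ≤ 3.0 d t F_u; upper limit = 3.0 × 16 × 8 × 430 / 1000 = 165.1 kN.
Edge bolt: l_c = 40 − 18/2 = 31 mm → 1.5 × 31 × 8 × 430 / 1000 = 160 → r_n = 160 kN.
Interior bolts: l_c = 50 − 18 = 32 mm → 1.5 × 32 × 8 × 430 / 1000 = 165.1 → r_n = 165.1 kN.
R_n = 1 × 160 + 1 × 165.1 = 325.1 kN.
Allowable strength R_n/Ω = 325.1 / 2 = 163 kN.

163 kN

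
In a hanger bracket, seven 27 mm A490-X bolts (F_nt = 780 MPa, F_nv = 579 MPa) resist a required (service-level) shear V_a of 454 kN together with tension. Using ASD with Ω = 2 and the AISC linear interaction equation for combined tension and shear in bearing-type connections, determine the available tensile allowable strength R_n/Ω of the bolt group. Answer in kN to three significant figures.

A_b = π·27²/4 = 572.6 mm²; f_rv = 454 × 1000 / (7 × 572.6) = 113.3 MPa.
F'_nt = 1.3 F_nt − (Ω F_nt / F_nv) f_rv = 1.3·780 − (2·780/579)·113.3 = 708.8 MPa, capped at F_nt → F'_nt = 708.8 MPa.
R_n = F'_nt · A_b · n = 708.8 × 572.6 × 7 / 1000 = 2841 kN.
Allowable strength R_n/Ω = 2841 / 2 = 1420 kN.

1420 kN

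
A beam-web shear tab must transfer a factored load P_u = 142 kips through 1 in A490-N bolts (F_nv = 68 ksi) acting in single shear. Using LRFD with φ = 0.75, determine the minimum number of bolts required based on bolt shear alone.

4 bolts

A_b = π·1²/4 = 0.7854 in².
Per-bolt design strength φR_n = 0.75 × 68 × 0.7854 × 1 = 40.06 kips.
n ≥ 142 / 40.06 = 3.545 → use 4 bolts.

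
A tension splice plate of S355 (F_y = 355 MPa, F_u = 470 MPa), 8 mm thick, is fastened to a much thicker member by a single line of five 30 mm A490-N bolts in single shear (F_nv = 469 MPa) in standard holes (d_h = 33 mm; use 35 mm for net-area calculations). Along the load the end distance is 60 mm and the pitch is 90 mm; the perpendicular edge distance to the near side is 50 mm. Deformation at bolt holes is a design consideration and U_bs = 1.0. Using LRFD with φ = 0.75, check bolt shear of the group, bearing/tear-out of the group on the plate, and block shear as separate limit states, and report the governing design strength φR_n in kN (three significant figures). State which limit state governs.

536 kN (block shear governs)

Bolt shear: A_b = π·30²/4 = 706.9 mm²; R_n = 469 × 706.9 × 5 × 1 / 1000 = 1658 kN → 0.75 × 1658 = 1240 kN.
Bearing: edge l_c = 43.5, r_n = 196.3 kN; interior l_c = 57, r_n = 257.2 kN; R_n = 196.3 + 4·257.2 = 1225 kN → 919 kN.
Block shear: A_gv = 3360, A_nv = 2100, A_nt = 260 mm²; R_n = min(0.6F_uA_nv, 0.6F_yA_gv) + U_bs·F_u·A_nt = 714.4 kN → 536 kN.
Block shear governs: 536 kN.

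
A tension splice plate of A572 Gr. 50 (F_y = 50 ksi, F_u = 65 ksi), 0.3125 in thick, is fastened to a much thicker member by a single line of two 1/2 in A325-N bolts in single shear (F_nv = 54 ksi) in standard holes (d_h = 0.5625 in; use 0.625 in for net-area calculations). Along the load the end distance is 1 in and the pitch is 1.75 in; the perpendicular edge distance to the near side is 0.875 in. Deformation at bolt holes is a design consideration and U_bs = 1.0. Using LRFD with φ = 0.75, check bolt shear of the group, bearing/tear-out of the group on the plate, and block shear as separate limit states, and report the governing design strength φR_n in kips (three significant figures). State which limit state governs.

15.9 kips (bolt shear governs)

Bolt shear: A_b = π·0.5²/4 = 0.1963 in²; R_n = 54 × 0.1963 × 2 × 1 = 21.21 kips → 0.75 × 21.21 = 15.9 kips.
Bearing: edge l_c = 0.7188, r_n = 17.52 kips; interior l_c = 1.188, r_n = 24.38 kips; R_n = 17.52 + 1·24.38 = 41.89 kips → 31.4 kips.
Block shear: A_gv = 0.8594, A_nv = 0.5664, A_nt = 0.1758 in²; R_n = min(0.6F_uA_nv, 0.6F_yA_gv) + U_bs·F_u·A_nt = 33.52 kips → 25.1 kips.
Bolt shear governs: 15.9 kips.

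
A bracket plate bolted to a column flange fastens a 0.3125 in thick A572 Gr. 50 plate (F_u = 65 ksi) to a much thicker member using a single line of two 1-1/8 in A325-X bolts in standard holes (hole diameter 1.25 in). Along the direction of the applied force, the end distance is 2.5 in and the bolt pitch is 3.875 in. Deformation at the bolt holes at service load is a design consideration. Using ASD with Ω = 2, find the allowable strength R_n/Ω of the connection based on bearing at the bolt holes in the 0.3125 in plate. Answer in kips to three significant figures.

50.3 kips

Per bolt r_n = 1.2 l_c t F_u ≤ 2.4 d t F_u; upper limit = 2.4 × 1.125 × 0.3125 × 65 = 54.84 kips.
Edge bolt: l_c = 2.5 − 1.25/2 = 1.875 in → 1.2 × 1.875 × 0.3125 × 65 = 45.7 → r_n = 45.7 kips.
Interior bolts: l_c = 3.875 − 1.25 = 2.625 in → 1.2 × 2.625 × 0.3125 × 65 = 63.98 → r_n = 54.84 kips.
R_n = 1 × 45.7 + 1 × 54.84 = 100.5 kips.
Allowable strength R_n/Ω = 100.5 / 2 = 50.3 kips.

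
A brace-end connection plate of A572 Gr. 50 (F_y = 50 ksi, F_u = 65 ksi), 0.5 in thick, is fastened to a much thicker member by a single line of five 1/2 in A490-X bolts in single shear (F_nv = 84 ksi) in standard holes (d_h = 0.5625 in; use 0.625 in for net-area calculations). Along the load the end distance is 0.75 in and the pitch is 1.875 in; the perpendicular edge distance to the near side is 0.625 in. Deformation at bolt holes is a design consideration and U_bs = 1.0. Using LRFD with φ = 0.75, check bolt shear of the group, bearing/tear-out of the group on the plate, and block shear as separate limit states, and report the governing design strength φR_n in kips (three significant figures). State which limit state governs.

Bolt shear: A_b = π·0.5²/4 = 0.1963 in²; R_n = 84 × 0.1963 × 5 × 1 = 82.47 kips → 0.75 × 82.47 = 61.9 kips.
Bearing: edge l_c = 0.4688, r_n = 18.28 kips; interior l_c = 1.312, r_n = 39 kips; R_n = 18.28 + 4·39 = 174.3 kips → 131 kips.
Block shear: A_gv = 4.125, A_nv = 2.719, A_nt = 0.1562 in²; R_n = min(0.6F_uA_nv, 0.6F_yA_gv) + U_bs·F_u·A_nt = 116.2 kips → 87.1 kips.
Bolt shear governs: 61.9 kips.

61.9 kips (bolt shear governs)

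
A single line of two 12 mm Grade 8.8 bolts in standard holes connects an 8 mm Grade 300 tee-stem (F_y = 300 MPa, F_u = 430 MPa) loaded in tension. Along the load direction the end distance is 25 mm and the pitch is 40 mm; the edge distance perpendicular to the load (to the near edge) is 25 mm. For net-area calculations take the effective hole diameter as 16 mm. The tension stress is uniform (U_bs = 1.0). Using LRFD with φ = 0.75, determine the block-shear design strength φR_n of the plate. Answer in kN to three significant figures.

Shear plane L_v = 25 + 1·40 = 65 mm; A_gv = 65 × 8 = 520 mm².
A_nv = (65 − 1.5·16) × 8 = 328 mm².
A_nt = (25 − 0.5·16) × 8 = 136 mm².
0.6 F_u A_nv = 84.62 kN; 0.6 F_y A_gv = 93.6 kN → shear rupture governs the shear term.
R_n = 84.62 + 1.0 × 430 × 136 / 1000 = 143.1 kN.
Design strength φR_n = 0.75 × 143.1 = 107 kN.

107 kN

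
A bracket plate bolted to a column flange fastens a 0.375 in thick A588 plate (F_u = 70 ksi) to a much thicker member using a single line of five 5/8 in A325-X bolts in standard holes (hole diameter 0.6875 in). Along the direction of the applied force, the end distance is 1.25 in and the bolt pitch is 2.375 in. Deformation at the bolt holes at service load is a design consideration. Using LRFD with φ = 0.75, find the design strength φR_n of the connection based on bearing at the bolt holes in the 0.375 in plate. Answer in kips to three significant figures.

Per bolt r_n = 1.2 l_c t F_u ≤ 2.4 d t F_u; upper limit = 2.4 × 0.625 × 0.375 × 70 = 39.38 kips.
Edge bolt: l_c = 1.25 − 0.6875/2 = 0.9062 in → 1.2 × 0.9062 × 0.375 × 70 = 28.55 → r_n = 28.55 kips.
Interior bolts: l_c = 2.375 − 0.6875 = 1.688 in → 1.2 × 1.688 × 0.375 × 70 = 53.16 → r_n = 39.38 kips.
R_n = 1 × 28.55 + 4 × 39.38 = 186 kips.
Design strength φR_n = 0.75 × 186 = 140 kips.

140 kips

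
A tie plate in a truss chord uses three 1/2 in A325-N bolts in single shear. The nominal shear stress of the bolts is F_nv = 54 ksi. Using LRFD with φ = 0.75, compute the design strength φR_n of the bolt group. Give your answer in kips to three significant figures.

23.9 kips

A_b = π × 0.5² / 4 = 0.1963 in².
R_n = F_nv · A_b · n · n_s = 54 × 0.1963 × 3 × 1 = 31.81 kips.
Design strength φR_n = 0.75 × 31.81 = 23.9 kips.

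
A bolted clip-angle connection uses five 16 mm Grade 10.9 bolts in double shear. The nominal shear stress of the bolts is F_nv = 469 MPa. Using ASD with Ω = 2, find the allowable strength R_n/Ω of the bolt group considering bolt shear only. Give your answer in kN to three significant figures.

A_b = π × 16² / 4 = 201.1 mm².
R_n = F_nv · A_b · n · n_s = 469 × 201.1 × 5 × 2 / 1000 = 943 kN.
Allowable strength R_n/Ω = 943 / 2 = 471 kN.

471 kN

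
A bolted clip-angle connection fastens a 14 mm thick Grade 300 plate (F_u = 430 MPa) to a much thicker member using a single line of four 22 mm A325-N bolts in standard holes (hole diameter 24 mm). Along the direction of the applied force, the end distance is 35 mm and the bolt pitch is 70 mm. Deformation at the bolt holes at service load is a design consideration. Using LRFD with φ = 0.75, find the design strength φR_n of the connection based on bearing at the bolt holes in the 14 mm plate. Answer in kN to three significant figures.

Per bolt r_n = 1.2 l_c t F_u ≤ 2.4 d t F_u; upper limit = 2.4 × 22 × 14 × 430 / 1000 = 317.9 kN.
Edge bolt: l_c = 35 − 24/2 = 23 mm → 1.2 × 23 × 14 × 430 / 1000 = 166.2 → r_n = 166.2 kN.
Interior bolts: l_c = 70 − 24 = 46 mm → 1.2 × 46 × 14 × 430 / 1000 = 332.3 → r_n = 317.9 kN.
R_n = 1 × 166.2 + 3 × 317.9 = 1120 kN.
Design strength φR_n = 0.75 × 1120 = 840 kN.

840 kN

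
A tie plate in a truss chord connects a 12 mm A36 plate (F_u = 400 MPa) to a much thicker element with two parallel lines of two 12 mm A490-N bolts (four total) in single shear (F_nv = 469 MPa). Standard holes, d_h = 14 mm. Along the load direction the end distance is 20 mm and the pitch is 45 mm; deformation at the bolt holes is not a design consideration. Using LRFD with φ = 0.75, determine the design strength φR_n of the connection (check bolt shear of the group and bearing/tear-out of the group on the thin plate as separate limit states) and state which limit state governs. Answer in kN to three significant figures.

Bolt shear: A_b = π·12²/4 = 113.1 mm²; R_n = 469 × 113.1 × 4 × 1 / 1000 = 212.2 kN → 0.75 × 212.2 = 159 kN.
Bearing (1.5 l_c t F_u ≤ 3.0 d t F_u): upper limit = 3.0·12·12·400 / 1000 = 172.8 kN.
  Edge l_c = 20 − 14/2 = 13 → r_n = 93.6 kN; interior l_c = 45 − 14 = 31 → r_n = 172.8 kN.
  R_n,bearing = 2·93.6 + 2·172.8 = 532.8 kN → 0.75 × 532.8 = 400 kN.
Bolt shear governs: 159 kN.

159 kN (bolt shear governs)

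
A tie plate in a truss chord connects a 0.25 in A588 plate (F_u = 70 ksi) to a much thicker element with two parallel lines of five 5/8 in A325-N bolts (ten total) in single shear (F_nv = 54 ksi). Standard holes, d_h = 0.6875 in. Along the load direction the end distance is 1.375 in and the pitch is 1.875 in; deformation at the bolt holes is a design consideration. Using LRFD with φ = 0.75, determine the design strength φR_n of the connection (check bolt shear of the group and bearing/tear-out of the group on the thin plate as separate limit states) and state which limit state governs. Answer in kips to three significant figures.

Bolt shear: A_b = π·0.625²/4 = 0.3068 in²; R_n = 54 × 0.3068 × 10 × 1 = 165.7 kips → 0.75 × 165.7 = 124 kips.
Bearing (1.2 l_c t F_u ≤ 2.4 d t F_u): upper limit = 2.4·0.625·0.25·70 = 26.25 kips.
  Edge l_c = 1.375 − 0.6875/2 = 1.031 → r_n = 21.66 kips; interior l_c = 1.875 − 0.6875 = 1.188 → r_n = 24.94 kips.
  R_n,bearing = 2·21.66 + 8·24.94 = 242.8 kips → 0.75 × 242.8 = 182 kips.
Bolt shear governs: 124 kips.

124 kips (bolt shear governs)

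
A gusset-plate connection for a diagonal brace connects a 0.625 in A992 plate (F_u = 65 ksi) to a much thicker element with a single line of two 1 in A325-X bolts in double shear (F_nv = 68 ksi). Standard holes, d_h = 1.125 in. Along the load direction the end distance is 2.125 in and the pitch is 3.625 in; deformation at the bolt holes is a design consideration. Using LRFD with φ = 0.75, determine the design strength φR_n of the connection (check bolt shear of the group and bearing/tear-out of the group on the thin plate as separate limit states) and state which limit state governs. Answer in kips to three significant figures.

Bolt shear: A_b = π·1²/4 = 0.7854 in²; R_n = 68 × 0.7854 × 2 × 2 = 213.6 kips → 0.75 × 213.6 = 160 kips.
Bearing (1.2 l_c t F_u ≤ 2.4 d t F_u): upper limit = 2.4·1·0.625·65 = 97.5 kips.
  Edge l_c = 2.125 − 1.125/2 = 1.562 → r_n = 76.17 kips; interior l_c = 3.625 − 1.125 = 2.5 → r_n = 97.5 kips.
  R_n,bearing = 1·76.17 + 1·97.5 = 173.7 kips → 0.75 × 173.7 = 130 kips.
Bearing governs: 130 kips.

130 kips (bearing governs)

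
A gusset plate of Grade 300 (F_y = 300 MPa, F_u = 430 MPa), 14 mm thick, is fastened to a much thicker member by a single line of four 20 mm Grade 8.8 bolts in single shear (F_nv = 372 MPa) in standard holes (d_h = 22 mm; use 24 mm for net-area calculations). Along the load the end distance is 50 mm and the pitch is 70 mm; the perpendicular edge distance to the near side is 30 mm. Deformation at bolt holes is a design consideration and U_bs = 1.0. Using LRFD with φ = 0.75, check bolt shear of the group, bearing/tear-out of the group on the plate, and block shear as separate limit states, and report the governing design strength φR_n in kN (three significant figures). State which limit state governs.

Bolt shear: A_b = π·20²/4 = 314.2 mm²; R_n = 372 × 314.2 × 4 × 1 / 1000 = 467.5 kN → 0.75 × 467.5 = 351 kN.
Bearing: edge l_c = 39, r_n = 281.7 kN; interior l_c = 48, r_n = 289 kN; R_n = 281.7 + 3·289 = 1149 kN → 861 kN.
Block shear: A_gv = 3640, A_nv = 2464, A_nt = 252 mm²; R_n = min(0.6F_uA_nv, 0.6F_yA_gv) + U_bs·F_u·A_nt = 744.1 kN → 558 kN.
Bolt shear governs: 351 kN.

351 kN (bolt shear governs)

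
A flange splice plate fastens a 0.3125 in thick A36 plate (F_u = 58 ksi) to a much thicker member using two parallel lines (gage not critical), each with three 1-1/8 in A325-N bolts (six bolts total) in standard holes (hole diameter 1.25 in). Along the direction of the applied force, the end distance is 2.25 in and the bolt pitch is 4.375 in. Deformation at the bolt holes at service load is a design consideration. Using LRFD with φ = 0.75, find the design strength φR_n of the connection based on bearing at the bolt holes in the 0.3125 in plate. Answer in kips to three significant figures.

200 kips

Per bolt r_n = 1.2 l_c t F_u ≤ 2.4 d t F_u; upper limit = 2.4 × 1.125 × 0.3125 × 58 = 48.94 kips.
Edge bolt: l_c = 2.25 − 1.25/2 = 1.625 in → 1.2 × 1.625 × 0.3125 × 58 = 35.34 → r_n = 35.34 kips.
Interior bolts: l_c = 4.375 − 1.25 = 3.125 in → 1.2 × 3.125 × 0.3125 × 58 = 67.97 → r_n = 48.94 kips.
R_n = 2 × 35.34 + 4 × 48.94 = 266.4 kips.
Design strength φR_n = 0.75 × 266.4 = 200 kips.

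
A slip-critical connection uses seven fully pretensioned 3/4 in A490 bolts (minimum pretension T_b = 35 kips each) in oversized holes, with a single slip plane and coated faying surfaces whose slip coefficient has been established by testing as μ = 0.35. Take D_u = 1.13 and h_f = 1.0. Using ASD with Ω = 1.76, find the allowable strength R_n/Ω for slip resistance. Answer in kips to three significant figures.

R_n = μ · D_u · h_f · T_b · n_s · n_b = 0.35 × 1.13 × 1.0 × 35 × 1 × 7 = 96.9 kips.
Allowable strength R_n/Ω = 96.9 / 1.76 = 55.1 kips.

55.1 kips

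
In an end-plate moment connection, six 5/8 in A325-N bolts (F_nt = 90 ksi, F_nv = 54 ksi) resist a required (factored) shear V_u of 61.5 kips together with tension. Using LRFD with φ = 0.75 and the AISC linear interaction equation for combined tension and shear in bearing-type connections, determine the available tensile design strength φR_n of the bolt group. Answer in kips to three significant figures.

A_b = π·0.625²/4 = 0.3068 in²; f_rv = 61.5 / (6 × 0.3068) = 33.41 ksi.
F'_nt = 1.3 F_nt − (F_nt / φF_nv) f_rv = 1.3·90 − (90/(0.75·54))·33.41 = 42.76 ksi, capped at F_nt → F'_nt = 42.76 ksi.
R_n = F'_nt · A_b · n = 42.76 × 0.3068 × 6 = 78.7 kips.
Design strength φR_n = 0.75 × 78.7 = 59 kips.

59 kips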